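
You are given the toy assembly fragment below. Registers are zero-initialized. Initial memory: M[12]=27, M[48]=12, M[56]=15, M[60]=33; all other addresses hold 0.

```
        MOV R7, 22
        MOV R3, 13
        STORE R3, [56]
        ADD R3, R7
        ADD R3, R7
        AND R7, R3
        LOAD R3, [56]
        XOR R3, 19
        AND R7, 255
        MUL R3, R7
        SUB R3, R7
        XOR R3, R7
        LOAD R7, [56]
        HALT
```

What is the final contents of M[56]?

R7=22
R3=13
STORE R3, [56] → M[56]=13
R3=13+22=35
R3=35+22=57
R7=22&57=16
R3=M[56]=13
R3=13^19=30
R7=16&255=16
R3=30*16=480
R3=480-16=464
R3=464^16=448
R7=M[56]=13
halt.

13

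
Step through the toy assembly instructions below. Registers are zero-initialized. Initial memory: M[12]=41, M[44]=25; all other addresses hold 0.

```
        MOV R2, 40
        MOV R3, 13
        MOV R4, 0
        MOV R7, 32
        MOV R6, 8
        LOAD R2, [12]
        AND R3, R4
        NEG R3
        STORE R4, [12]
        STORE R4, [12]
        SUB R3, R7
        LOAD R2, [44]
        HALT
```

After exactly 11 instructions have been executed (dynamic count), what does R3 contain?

after MOV R2, 40: R2=40
after MOV R3, 13: R3=13
after MOV R4, 0: R4=0
after MOV R7, 32: R7=32
after MOV R6, 8: R6=8
after LOAD R2, [12]: R2=M[12]=41
after AND R3, R4: R3=13&0=0
after NEG R3: R3=-(0)=0
STORE R4, [12] → M[12]=0
STORE R4, [12] → M[12]=0
after SUB R3, R7: R3=0-32=-32
After step 11: R3 = -32.

-32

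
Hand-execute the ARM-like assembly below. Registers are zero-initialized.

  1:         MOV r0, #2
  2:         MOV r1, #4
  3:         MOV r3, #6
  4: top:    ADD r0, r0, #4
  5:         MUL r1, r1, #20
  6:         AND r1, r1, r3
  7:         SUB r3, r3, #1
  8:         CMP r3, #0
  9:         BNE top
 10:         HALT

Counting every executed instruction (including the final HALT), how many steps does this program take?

40

r0=2
r1=4
r3=6
r0=2+4=6
r1=4*20=80
r1=80&6=0
r3=6-1=5
CMP r3, #0  (cmp 5,0)
BNE top: taken
r0=6+4=10
r1=0*20=0
r1=0&5=0
r3=5-1=4
CMP r3, #0  (cmp 4,0)
BNE top: taken
r0=10+4=14
r1=0*20=0
r1=0&4=0
r3=4-1=3
CMP r3, #0  (cmp 3,0)
BNE top: taken
r0=14+4=18
r1=0*20=0
r1=0&3=0
r3=3-1=2
CMP r3, #0  (cmp 2,0)
BNE top: taken
r0=18+4=22
r1=0*20=0
r1=0&2=0
r3=2-1=1
CMP r3, #0  (cmp 1,0)
BNE top: taken
r0=22+4=26
r1=0*20=0
r1=0&1=0
r3=1-1=0
CMP r3, #0  (cmp 0,0)
BNE top: not taken
halt.
Total executed instructions: 40.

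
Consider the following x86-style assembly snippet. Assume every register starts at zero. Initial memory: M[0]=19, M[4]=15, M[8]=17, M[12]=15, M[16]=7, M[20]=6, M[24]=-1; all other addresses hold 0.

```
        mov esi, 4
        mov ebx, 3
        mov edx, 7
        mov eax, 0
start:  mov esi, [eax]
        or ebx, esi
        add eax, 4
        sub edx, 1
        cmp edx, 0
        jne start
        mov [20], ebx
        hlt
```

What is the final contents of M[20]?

-1

after mov esi, 4: esi=4
after mov ebx, 3: ebx=3
after mov edx, 7: edx=7
after mov eax, 0: eax=0
after mov esi, [eax]: esi=M[0]=19
after or ebx, esi: ebx=3|19=19
after add eax, 4: eax=0+4=4
after sub edx, 1: edx=7-1=6
cmp edx, 0  (cmp 6,0)
jne start: taken
after mov esi, [eax]: esi=M[4]=15
after or ebx, esi: ebx=19|15=31
after add eax, 4: eax=4+4=8
after sub edx, 1: edx=6-1=5
cmp edx, 0  (cmp 5,0)
jne start: taken
after mov esi, [eax]: esi=M[8]=17
after or ebx, esi: ebx=31|17=31
after add eax, 4: eax=8+4=12
after sub edx, 1: edx=5-1=4
cmp edx, 0  (cmp 4,0)
jne start: taken
after mov esi, [eax]: esi=M[12]=15
after or ebx, esi: ebx=31|15=31
after add eax, 4: eax=12+4=16
after sub edx, 1: edx=4-1=3
cmp edx, 0  (cmp 3,0)
jne start: taken
after mov esi, [eax]: esi=M[16]=7
after or ebx, esi: ebx=31|7=31
after add eax, 4: eax=16+4=20
after sub edx, 1: edx=3-1=2
cmp edx, 0  (cmp 2,0)
jne start: taken
after mov esi, [eax]: esi=M[20]=6
after or ebx, esi: ebx=31|6=31
after add eax, 4: eax=20+4=24
after sub edx, 1: edx=2-1=1
cmp edx, 0  (cmp 1,0)
jne start: taken
after mov esi, [eax]: esi=M[24]=-1
after or ebx, esi: ebx=31|(-1)=-1
after add eax, 4: eax=24+4=28
after sub edx, 1: edx=1-1=0
cmp edx, 0  (cmp 0,0)
jne start: not taken
mov [20], ebx → M[20]=-1
halt.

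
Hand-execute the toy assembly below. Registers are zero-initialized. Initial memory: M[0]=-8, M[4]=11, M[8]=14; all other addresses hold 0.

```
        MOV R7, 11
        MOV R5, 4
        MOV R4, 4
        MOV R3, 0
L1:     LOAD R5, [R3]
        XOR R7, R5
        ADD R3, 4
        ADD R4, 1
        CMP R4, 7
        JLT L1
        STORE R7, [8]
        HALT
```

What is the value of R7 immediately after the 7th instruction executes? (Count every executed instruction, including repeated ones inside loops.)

-13

MOV R7, 11 → R7=11
MOV R5, 4 → R5=4
MOV R4, 4 → R4=4
MOV R3, 0 → R3=0
LOAD R5, [R3] → R5=M[0]=-8
XOR R7, R5 → R7=11^(-8)=-13
ADD R3, 4 → R3=0+4=4
After step 7: R7 = -13.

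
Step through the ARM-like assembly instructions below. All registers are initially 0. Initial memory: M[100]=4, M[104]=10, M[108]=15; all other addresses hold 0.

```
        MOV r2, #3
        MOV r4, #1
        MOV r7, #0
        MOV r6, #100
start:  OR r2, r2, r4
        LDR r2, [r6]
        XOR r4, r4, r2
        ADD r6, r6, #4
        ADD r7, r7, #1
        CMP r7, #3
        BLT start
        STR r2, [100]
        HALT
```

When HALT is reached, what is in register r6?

112

r2=3
r4=1
r7=0
r6=100
r2=3|1=3
r2=M[100]=4
r4=1^4=5
r6=100+4=104
r7=0+1=1
CMP r7, #3  (cmp 1,3)
BLT start: taken
r2=4|5=5
r2=M[104]=10
r4=5^10=15
r6=104+4=108
r7=1+1=2
CMP r7, #3  (cmp 2,3)
BLT start: taken
r2=10|15=15
r2=M[108]=15
r4=15^15=0
r6=108+4=112
r7=2+1=3
CMP r7, #3  (cmp 3,3)
BLT start: not taken
STR r2, [100] → M[100]=15
halt.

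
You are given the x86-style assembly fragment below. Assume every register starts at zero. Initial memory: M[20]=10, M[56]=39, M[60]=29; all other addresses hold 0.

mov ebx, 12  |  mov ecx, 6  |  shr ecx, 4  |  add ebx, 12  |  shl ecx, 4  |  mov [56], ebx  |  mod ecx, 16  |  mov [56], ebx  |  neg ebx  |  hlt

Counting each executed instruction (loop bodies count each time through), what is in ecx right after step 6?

0

mov ebx, 12 → ebx=12
mov ecx, 6 → ecx=6
shr ecx, 4 → ecx=6>>4=0
add ebx, 12 → ebx=12+12=24
shl ecx, 4 → ecx=0<<4=0
mov [56], ebx → M[56]=24
After step 6: ecx = 0.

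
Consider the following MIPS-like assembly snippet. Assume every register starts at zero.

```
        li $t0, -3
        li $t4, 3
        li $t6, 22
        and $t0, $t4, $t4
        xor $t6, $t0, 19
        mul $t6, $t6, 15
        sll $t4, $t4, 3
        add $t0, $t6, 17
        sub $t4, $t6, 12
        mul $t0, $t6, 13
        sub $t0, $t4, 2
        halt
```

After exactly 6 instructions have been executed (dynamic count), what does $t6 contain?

240

li $t0, -3 → $t0=-3
li $t4, 3 → $t4=3
li $t6, 22 → $t6=22
and $t0, $t4, $t4 → $t0=3&3=3
xor $t6, $t0, 19 → $t6=3^19=16
mul $t6, $t6, 15 → $t6=16*15=240
After step 6: $t6 = 240.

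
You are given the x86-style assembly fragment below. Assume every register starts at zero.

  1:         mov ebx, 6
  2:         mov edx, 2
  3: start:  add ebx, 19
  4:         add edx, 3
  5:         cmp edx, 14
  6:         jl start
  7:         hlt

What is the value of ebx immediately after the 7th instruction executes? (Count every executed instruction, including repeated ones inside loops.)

44

after mov ebx, 6: ebx=6
after mov edx, 2: edx=2
after add ebx, 19: ebx=6+19=25
after add edx, 3: edx=2+3=5
cmp edx, 14  (cmp 5,14)
jl start: taken
after add ebx, 19: ebx=25+19=44
After step 7: ebx = 44.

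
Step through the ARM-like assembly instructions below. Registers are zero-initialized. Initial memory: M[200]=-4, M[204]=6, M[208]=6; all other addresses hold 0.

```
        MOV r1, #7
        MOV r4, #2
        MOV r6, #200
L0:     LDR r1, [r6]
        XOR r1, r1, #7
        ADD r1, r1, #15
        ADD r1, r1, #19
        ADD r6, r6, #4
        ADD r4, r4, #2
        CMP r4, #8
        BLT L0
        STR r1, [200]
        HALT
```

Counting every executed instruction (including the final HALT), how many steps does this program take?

29

after MOV r1, #7: r1=7
after MOV r4, #2: r4=2
after MOV r6, #200: r6=200
after LDR r1, [r6]: r1=M[200]=-4
after XOR r1, r1, #7: r1=(-4)^7=-5
after ADD r1, r1, #15: r1=(-5)+15=10
after ADD r1, r1, #19: r1=10+19=29
after ADD r6, r6, #4: r6=200+4=204
after ADD r4, r4, #2: r4=2+2=4
CMP r4, #8  (cmp 4,8)
BLT L0: taken
after LDR r1, [r6]: r1=M[204]=6
after XOR r1, r1, #7: r1=6^7=1
after ADD r1, r1, #15: r1=1+15=16
after ADD r1, r1, #19: r1=16+19=35
after ADD r6, r6, #4: r6=204+4=208
after ADD r4, r4, #2: r4=4+2=6
CMP r4, #8  (cmp 6,8)
BLT L0: taken
after LDR r1, [r6]: r1=M[208]=6
after XOR r1, r1, #7: r1=6^7=1
after ADD r1, r1, #15: r1=1+15=16
after ADD r1, r1, #19: r1=16+19=35
after ADD r6, r6, #4: r6=208+4=212
after ADD r4, r4, #2: r4=6+2=8
CMP r4, #8  (cmp 8,8)
BLT L0: not taken
STR r1, [200] → M[200]=35
halt.
Total executed instructions: 29.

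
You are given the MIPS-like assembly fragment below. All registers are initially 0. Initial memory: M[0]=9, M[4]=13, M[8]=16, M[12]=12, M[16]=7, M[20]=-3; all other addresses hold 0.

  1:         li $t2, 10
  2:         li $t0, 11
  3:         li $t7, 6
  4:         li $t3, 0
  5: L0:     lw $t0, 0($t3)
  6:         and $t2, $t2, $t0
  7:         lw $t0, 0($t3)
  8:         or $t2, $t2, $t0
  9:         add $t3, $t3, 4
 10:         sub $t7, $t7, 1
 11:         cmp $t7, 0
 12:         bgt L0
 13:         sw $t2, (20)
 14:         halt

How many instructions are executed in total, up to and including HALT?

$t2=10
$t0=11
$t7=6
$t3=0
$t0=M[0]=9
$t2=10&9=8
$t0=M[0]=9
$t2=8|9=9
$t3=0+4=4
$t7=6-1=5
cmp $t7, 0  (cmp 5,0)
bgt L0: taken
$t0=M[4]=13
$t2=9&13=9
$t0=M[4]=13
$t2=9|13=13
$t3=4+4=8
$t7=5-1=4
cmp $t7, 0  (cmp 4,0)
bgt L0: taken
$t0=M[8]=16
$t2=13&16=0
$t0=M[8]=16
$t2=0|16=16
$t3=8+4=12
$t7=4-1=3
cmp $t7, 0  (cmp 3,0)
bgt L0: taken
$t0=M[12]=12
$t2=16&12=0
$t0=M[12]=12
$t2=0|12=12
$t3=12+4=16
$t7=3-1=2
cmp $t7, 0  (cmp 2,0)
bgt L0: taken
$t0=M[16]=7
$t2=12&7=4
$t0=M[16]=7
$t2=4|7=7
$t3=16+4=20
$t7=2-1=1
cmp $t7, 0  (cmp 1,0)
bgt L0: taken
$t0=M[20]=-3
$t2=7&(-3)=5
$t0=M[20]=-3
$t2=5|(-3)=-3
$t3=20+4=24
$t7=1-1=0
cmp $t7, 0  (cmp 0,0)
bgt L0: not taken
sw $t2, (20) → M[20]=-3
halt.
Total executed instructions: 54.

54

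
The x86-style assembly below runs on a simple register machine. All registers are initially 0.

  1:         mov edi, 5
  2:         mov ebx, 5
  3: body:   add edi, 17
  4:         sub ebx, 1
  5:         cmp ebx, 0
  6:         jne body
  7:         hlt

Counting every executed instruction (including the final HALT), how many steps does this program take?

23

edi=5
ebx=5
edi=5+17=22
ebx=5-1=4
cmp ebx, 0  (cmp 4,0)
jne body: taken
edi=22+17=39
ebx=4-1=3
cmp ebx, 0  (cmp 3,0)
jne body: taken
edi=39+17=56
ebx=3-1=2
cmp ebx, 0  (cmp 2,0)
jne body: taken
edi=56+17=73
ebx=2-1=1
cmp ebx, 0  (cmp 1,0)
jne body: taken
edi=73+17=90
ebx=1-1=0
cmp ebx, 0  (cmp 0,0)
jne body: not taken
halt.
Total executed instructions: 23.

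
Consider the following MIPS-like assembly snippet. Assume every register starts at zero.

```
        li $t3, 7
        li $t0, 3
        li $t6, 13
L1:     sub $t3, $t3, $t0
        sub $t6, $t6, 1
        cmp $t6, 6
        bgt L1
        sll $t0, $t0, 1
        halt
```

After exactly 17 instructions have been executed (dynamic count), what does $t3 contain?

after li $t3, 7: $t3=7
after li $t0, 3: $t0=3
after li $t6, 13: $t6=13
after sub $t3, $t3, $t0: $t3=7-3=4
after sub $t6, $t6, 1: $t6=13-1=12
cmp $t6, 6  (cmp 12,6)
bgt L1: taken
after sub $t3, $t3, $t0: $t3=4-3=1
after sub $t6, $t6, 1: $t6=12-1=11
cmp $t6, 6  (cmp 11,6)
bgt L1: taken
after sub $t3, $t3, $t0: $t3=1-3=-2
after sub $t6, $t6, 1: $t6=11-1=10
cmp $t6, 6  (cmp 10,6)
bgt L1: taken
after sub $t3, $t3, $t0: $t3=(-2)-3=-5
after sub $t6, $t6, 1: $t6=10-1=9
After step 17: $t3 = -5.

-5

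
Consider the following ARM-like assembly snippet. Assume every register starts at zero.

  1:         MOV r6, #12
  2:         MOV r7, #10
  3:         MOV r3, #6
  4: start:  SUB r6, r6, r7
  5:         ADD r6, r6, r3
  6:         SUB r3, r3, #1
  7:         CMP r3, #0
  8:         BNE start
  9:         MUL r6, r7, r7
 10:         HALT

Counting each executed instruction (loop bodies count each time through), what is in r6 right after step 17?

after MOV r6, #12: r6=12
after MOV r7, #10: r7=10
after MOV r3, #6: r3=6
after SUB r6, r6, r7: r6=12-10=2
after ADD r6, r6, r3: r6=2+6=8
after SUB r3, r3, #1: r3=6-1=5
CMP r3, #0  (cmp 5,0)
BNE start: taken
after SUB r6, r6, r7: r6=8-10=-2
after ADD r6, r6, r3: r6=(-2)+5=3
after SUB r3, r3, #1: r3=5-1=4
CMP r3, #0  (cmp 4,0)
BNE start: taken
after SUB r6, r6, r7: r6=3-10=-7
after ADD r6, r6, r3: r6=(-7)+4=-3
after SUB r3, r3, #1: r3=4-1=3
CMP r3, #0  (cmp 3,0)
After step 17: r6 = -3.

-3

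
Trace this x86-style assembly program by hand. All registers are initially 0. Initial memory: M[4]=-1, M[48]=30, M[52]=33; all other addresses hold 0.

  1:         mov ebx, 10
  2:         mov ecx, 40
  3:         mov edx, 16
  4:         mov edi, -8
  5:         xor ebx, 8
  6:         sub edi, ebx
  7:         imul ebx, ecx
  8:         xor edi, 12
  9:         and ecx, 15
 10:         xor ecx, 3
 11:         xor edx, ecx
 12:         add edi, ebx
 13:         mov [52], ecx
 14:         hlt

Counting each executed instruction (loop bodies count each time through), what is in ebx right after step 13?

after mov ebx, 10: ebx=10
after mov ecx, 40: ecx=40
after mov edx, 16: edx=16
after mov edi, -8: edi=-8
after xor ebx, 8: ebx=10^8=2
after sub edi, ebx: edi=(-8)-2=-10
after imul ebx, ecx: ebx=2*40=80
after xor edi, 12: edi=(-10)^12=-6
after and ecx, 15: ecx=40&15=8
after xor ecx, 3: ecx=8^3=11
after xor edx, ecx: edx=16^11=27
after add edi, ebx: edi=(-6)+80=74
mov [52], ecx → M[52]=11
After step 13: ebx = 80.

80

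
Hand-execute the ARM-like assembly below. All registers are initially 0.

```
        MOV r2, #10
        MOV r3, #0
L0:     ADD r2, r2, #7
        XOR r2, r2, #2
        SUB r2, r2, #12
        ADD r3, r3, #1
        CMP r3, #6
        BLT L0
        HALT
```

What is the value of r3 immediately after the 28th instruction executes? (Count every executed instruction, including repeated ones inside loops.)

after MOV r2, #10: r2=10
after MOV r3, #0: r3=0
after ADD r2, r2, #7: r2=10+7=17
after XOR r2, r2, #2: r2=17^2=19
after SUB r2, r2, #12: r2=19-12=7
after ADD r3, r3, #1: r3=0+1=1
CMP r3, #6  (cmp 1,6)
BLT L0: taken
after ADD r2, r2, #7: r2=7+7=14
after XOR r2, r2, #2: r2=14^2=12
after SUB r2, r2, #12: r2=12-12=0
after ADD r3, r3, #1: r3=1+1=2
CMP r3, #6  (cmp 2,6)
BLT L0: taken
after ADD r2, r2, #7: r2=0+7=7
after XOR r2, r2, #2: r2=7^2=5
after SUB r2, r2, #12: r2=5-12=-7
after ADD r3, r3, #1: r3=2+1=3
CMP r3, #6  (cmp 3,6)
BLT L0: taken
after ADD r2, r2, #7: r2=(-7)+7=0
after XOR r2, r2, #2: r2=0^2=2
after SUB r2, r2, #12: r2=2-12=-10
after ADD r3, r3, #1: r3=3+1=4
CMP r3, #6  (cmp 4,6)
BLT L0: taken
after ADD r2, r2, #7: r2=(-10)+7=-3
after XOR r2, r2, #2: r2=(-3)^2=-1
After step 28: r3 = 4.

4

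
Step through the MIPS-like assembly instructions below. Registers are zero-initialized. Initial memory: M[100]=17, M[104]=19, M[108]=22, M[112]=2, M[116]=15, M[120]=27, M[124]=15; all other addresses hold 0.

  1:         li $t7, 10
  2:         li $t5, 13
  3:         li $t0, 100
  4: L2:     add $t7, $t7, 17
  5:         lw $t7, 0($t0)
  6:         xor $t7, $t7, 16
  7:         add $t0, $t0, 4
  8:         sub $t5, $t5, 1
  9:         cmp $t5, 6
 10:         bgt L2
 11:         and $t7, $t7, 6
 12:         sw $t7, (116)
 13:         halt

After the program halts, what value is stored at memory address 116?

6

li $t7, 10 → $t7=10
li $t5, 13 → $t5=13
li $t0, 100 → $t0=100
add $t7, $t7, 17 → $t7=10+17=27
lw $t7, 0($t0) → $t7=M[100]=17
xor $t7, $t7, 16 → $t7=17^16=1
add $t0, $t0, 4 → $t0=100+4=104
sub $t5, $t5, 1 → $t5=13-1=12
cmp $t5, 6  (cmp 12,6)
bgt L2: taken
add $t7, $t7, 17 → $t7=1+17=18
lw $t7, 0($t0) → $t7=M[104]=19
xor $t7, $t7, 16 → $t7=19^16=3
add $t0, $t0, 4 → $t0=104+4=108
sub $t5, $t5, 1 → $t5=12-1=11
cmp $t5, 6  (cmp 11,6)
bgt L2: taken
add $t7, $t7, 17 → $t7=3+17=20
lw $t7, 0($t0) → $t7=M[108]=22
xor $t7, $t7, 16 → $t7=22^16=6
add $t0, $t0, 4 → $t0=108+4=112
sub $t5, $t5, 1 → $t5=11-1=10
cmp $t5, 6  (cmp 10,6)
bgt L2: taken
add $t7, $t7, 17 → $t7=6+17=23
lw $t7, 0($t0) → $t7=M[112]=2
xor $t7, $t7, 16 → $t7=2^16=18
add $t0, $t0, 4 → $t0=112+4=116
sub $t5, $t5, 1 → $t5=10-1=9
cmp $t5, 6  (cmp 9,6)
bgt L2: taken
add $t7, $t7, 17 → $t7=18+17=35
lw $t7, 0($t0) → $t7=M[116]=15
xor $t7, $t7, 16 → $t7=15^16=31
add $t0, $t0, 4 → $t0=116+4=120
sub $t5, $t5, 1 → $t5=9-1=8
cmp $t5, 6  (cmp 8,6)
bgt L2: taken
add $t7, $t7, 17 → $t7=31+17=48
lw $t7, 0($t0) → $t7=M[120]=27
xor $t7, $t7, 16 → $t7=27^16=11
add $t0, $t0, 4 → $t0=120+4=124
sub $t5, $t5, 1 → $t5=8-1=7
cmp $t5, 6  (cmp 7,6)
bgt L2: taken
add $t7, $t7, 17 → $t7=11+17=28
lw $t7, 0($t0) → $t7=M[124]=15
xor $t7, $t7, 16 → $t7=15^16=31
add $t0, $t0, 4 → $t0=124+4=128
sub $t5, $t5, 1 → $t5=7-1=6
cmp $t5, 6  (cmp 6,6)
bgt L2: not taken
and $t7, $t7, 6 → $t7=31&6=6
sw $t7, (116) → M[116]=6
halt.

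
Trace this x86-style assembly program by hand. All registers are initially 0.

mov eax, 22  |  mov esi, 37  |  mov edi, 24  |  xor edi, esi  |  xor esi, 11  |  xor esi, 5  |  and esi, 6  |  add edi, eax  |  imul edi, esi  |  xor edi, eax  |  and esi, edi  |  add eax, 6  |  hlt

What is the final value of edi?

176

eax=22
esi=37
edi=24
edi=24^37=61
esi=37^11=46
esi=46^5=43
esi=43&6=2
edi=61+22=83
edi=83*2=166
edi=166^22=176
esi=2&176=0
eax=22+6=28
halt.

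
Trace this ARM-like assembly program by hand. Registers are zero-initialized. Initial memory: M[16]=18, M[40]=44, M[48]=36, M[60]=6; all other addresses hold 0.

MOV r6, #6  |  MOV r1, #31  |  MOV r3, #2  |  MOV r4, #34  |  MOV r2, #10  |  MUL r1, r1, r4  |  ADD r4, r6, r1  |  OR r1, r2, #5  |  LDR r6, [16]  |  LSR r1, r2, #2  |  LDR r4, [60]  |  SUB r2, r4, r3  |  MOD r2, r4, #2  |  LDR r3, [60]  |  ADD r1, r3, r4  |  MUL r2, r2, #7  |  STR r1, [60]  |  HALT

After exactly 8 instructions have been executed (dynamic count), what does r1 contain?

15

after MOV r6, #6: r6=6
after MOV r1, #31: r1=31
after MOV r3, #2: r3=2
after MOV r4, #34: r4=34
after MOV r2, #10: r2=10
after MUL r1, r1, r4: r1=31*34=1054
after ADD r4, r6, r1: r4=6+1054=1060
after OR r1, r2, #5: r1=10|5=15
After step 8: r1 = 15.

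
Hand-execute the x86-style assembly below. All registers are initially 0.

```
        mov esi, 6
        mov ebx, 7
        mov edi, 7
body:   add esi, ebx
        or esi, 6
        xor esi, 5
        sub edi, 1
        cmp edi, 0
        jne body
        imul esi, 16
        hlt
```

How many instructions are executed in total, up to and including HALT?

47

esi=6
ebx=7
edi=7
esi=6+7=13
esi=13|6=15
esi=15^5=10
edi=7-1=6
cmp edi, 0  (cmp 6,0)
jne body: taken
esi=10+7=17
esi=17|6=23
esi=23^5=18
edi=6-1=5
cmp edi, 0  (cmp 5,0)
jne body: taken
esi=18+7=25
esi=25|6=31
esi=31^5=26
edi=5-1=4
cmp edi, 0  (cmp 4,0)
jne body: taken
esi=26+7=33
esi=33|6=39
esi=39^5=34
edi=4-1=3
cmp edi, 0  (cmp 3,0)
jne body: taken
esi=34+7=41
esi=41|6=47
esi=47^5=42
edi=3-1=2
cmp edi, 0  (cmp 2,0)
jne body: taken
esi=42+7=49
esi=49|6=55
esi=55^5=50
edi=2-1=1
cmp edi, 0  (cmp 1,0)
jne body: taken
esi=50+7=57
esi=57|6=63
esi=63^5=58
edi=1-1=0
cmp edi, 0  (cmp 0,0)
jne body: not taken
esi=58*16=928
halt.
Total executed instructions: 47.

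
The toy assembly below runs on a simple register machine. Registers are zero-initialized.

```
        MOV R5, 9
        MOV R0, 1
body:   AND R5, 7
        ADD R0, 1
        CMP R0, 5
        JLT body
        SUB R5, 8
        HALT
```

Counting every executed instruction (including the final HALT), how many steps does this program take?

20

R5=9
R0=1
R5=9&7=1
R0=1+1=2
CMP R0, 5  (cmp 2,5)
JLT body: taken
R5=1&7=1
R0=2+1=3
CMP R0, 5  (cmp 3,5)
JLT body: taken
R5=1&7=1
R0=3+1=4
CMP R0, 5  (cmp 4,5)
JLT body: taken
R5=1&7=1
R0=4+1=5
CMP R0, 5  (cmp 5,5)
JLT body: not taken
R5=1-8=-7
halt.
Total executed instructions: 20.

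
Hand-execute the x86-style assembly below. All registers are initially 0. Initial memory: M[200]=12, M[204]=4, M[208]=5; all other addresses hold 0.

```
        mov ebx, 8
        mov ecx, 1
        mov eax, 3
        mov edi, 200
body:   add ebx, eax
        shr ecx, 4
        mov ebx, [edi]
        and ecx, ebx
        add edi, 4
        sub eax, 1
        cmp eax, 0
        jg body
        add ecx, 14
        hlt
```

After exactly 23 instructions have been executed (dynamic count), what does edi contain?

mov ebx, 8 → ebx=8
mov ecx, 1 → ecx=1
mov eax, 3 → eax=3
mov edi, 200 → edi=200
add ebx, eax → ebx=8+3=11
shr ecx, 4 → ecx=1>>4=0
mov ebx, [edi] → ebx=M[200]=12
and ecx, ebx → ecx=0&12=0
add edi, 4 → edi=200+4=204
sub eax, 1 → eax=3-1=2
cmp eax, 0  (cmp 2,0)
jg body: taken
add ebx, eax → ebx=12+2=14
shr ecx, 4 → ecx=0>>4=0
mov ebx, [edi] → ebx=M[204]=4
and ecx, ebx → ecx=0&4=0
add edi, 4 → edi=204+4=208
sub eax, 1 → eax=2-1=1
cmp eax, 0  (cmp 1,0)
jg body: taken
add ebx, eax → ebx=4+1=5
shr ecx, 4 → ecx=0>>4=0
mov ebx, [edi] → ebx=M[208]=5
After step 23: edi = 208.

208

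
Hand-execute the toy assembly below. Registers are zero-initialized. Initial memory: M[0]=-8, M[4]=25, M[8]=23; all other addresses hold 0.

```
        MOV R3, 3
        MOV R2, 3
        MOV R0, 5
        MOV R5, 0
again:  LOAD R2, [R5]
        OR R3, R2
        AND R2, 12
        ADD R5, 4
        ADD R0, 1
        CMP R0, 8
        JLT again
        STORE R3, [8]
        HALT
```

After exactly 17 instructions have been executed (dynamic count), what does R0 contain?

7

MOV R3, 3 → R3=3
MOV R2, 3 → R2=3
MOV R0, 5 → R0=5
MOV R5, 0 → R5=0
LOAD R2, [R5] → R2=M[0]=-8
OR R3, R2 → R3=3|(-8)=-5
AND R2, 12 → R2=(-8)&12=8
ADD R5, 4 → R5=0+4=4
ADD R0, 1 → R0=5+1=6
CMP R0, 8  (cmp 6,8)
JLT again: taken
LOAD R2, [R5] → R2=M[4]=25
OR R3, R2 → R3=(-5)|25=-5
AND R2, 12 → R2=25&12=8
ADD R5, 4 → R5=4+4=8
ADD R0, 1 → R0=6+1=7
CMP R0, 8  (cmp 7,8)
After step 17: R0 = 7.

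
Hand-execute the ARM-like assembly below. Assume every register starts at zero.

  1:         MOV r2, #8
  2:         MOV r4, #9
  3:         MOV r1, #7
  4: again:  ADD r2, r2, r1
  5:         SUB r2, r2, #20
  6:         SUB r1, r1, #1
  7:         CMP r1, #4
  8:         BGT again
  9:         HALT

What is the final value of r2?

MOV r2, #8 → r2=8
MOV r4, #9 → r4=9
MOV r1, #7 → r1=7
ADD r2, r2, r1 → r2=8+7=15
SUB r2, r2, #20 → r2=15-20=-5
SUB r1, r1, #1 → r1=7-1=6
CMP r1, #4  (cmp 6,4)
BGT again: taken
ADD r2, r2, r1 → r2=(-5)+6=1
SUB r2, r2, #20 → r2=1-20=-19
SUB r1, r1, #1 → r1=6-1=5
CMP r1, #4  (cmp 5,4)
BGT again: taken
ADD r2, r2, r1 → r2=(-19)+5=-14
SUB r2, r2, #20 → r2=(-14)-20=-34
SUB r1, r1, #1 → r1=5-1=4
CMP r1, #4  (cmp 4,4)
BGT again: not taken
halt.

-34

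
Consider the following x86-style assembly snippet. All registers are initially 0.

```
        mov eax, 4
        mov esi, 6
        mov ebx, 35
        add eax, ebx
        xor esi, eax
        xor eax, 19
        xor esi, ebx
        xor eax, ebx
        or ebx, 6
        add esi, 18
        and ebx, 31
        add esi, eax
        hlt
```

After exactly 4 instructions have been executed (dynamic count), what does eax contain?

after mov eax, 4: eax=4
after mov esi, 6: esi=6
after mov ebx, 35: ebx=35
after add eax, ebx: eax=4+35=39
After step 4: eax = 39.

39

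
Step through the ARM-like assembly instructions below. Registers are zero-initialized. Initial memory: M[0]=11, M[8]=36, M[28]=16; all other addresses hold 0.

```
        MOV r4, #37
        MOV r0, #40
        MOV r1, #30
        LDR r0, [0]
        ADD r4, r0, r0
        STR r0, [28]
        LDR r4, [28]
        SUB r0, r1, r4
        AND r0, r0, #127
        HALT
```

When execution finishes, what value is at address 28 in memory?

MOV r4, #37 → r4=37
MOV r0, #40 → r0=40
MOV r1, #30 → r1=30
LDR r0, [0] → r0=M[0]=11
ADD r4, r0, r0 → r4=11+11=22
STR r0, [28] → M[28]=11
LDR r4, [28] → r4=M[28]=11
SUB r0, r1, r4 → r0=30-11=19
AND r0, r0, #127 → r0=19&127=19
halt.

11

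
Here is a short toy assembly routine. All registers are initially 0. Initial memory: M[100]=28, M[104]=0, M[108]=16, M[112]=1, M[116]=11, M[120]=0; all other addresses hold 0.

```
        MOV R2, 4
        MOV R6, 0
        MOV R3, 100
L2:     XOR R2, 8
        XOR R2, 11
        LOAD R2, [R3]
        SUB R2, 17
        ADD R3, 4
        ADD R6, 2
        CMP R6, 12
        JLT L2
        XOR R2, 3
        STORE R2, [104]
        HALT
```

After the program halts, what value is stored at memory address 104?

R2=4
R6=0
R3=100
R2=4^8=12
R2=12^11=7
R2=M[100]=28
R2=28-17=11
R3=100+4=104
R6=0+2=2
CMP R6, 12  (cmp 2,12)
JLT L2: taken
R2=11^8=3
R2=3^11=8
R2=M[104]=0
R2=0-17=-17
R3=104+4=108
R6=2+2=4
CMP R6, 12  (cmp 4,12)
JLT L2: taken
R2=(-17)^8=-25
R2=(-25)^11=-20
R2=M[108]=16
R2=16-17=-1
R3=108+4=112
R6=4+2=6
CMP R6, 12  (cmp 6,12)
JLT L2: taken
R2=(-1)^8=-9
R2=(-9)^11=-4
R2=M[112]=1
R2=1-17=-16
R3=112+4=116
R6=6+2=8
CMP R6, 12  (cmp 8,12)
JLT L2: taken
R2=(-16)^8=-8
R2=(-8)^11=-13
R2=M[116]=11
R2=11-17=-6
R3=116+4=120
R6=8+2=10
CMP R6, 12  (cmp 10,12)
JLT L2: taken
R2=(-6)^8=-14
R2=(-14)^11=-7
R2=M[120]=0
R2=0-17=-17
R3=120+4=124
R6=10+2=12
CMP R6, 12  (cmp 12,12)
JLT L2: not taken
R2=(-17)^3=-20
STORE R2, [104] → M[104]=-20
halt.

-20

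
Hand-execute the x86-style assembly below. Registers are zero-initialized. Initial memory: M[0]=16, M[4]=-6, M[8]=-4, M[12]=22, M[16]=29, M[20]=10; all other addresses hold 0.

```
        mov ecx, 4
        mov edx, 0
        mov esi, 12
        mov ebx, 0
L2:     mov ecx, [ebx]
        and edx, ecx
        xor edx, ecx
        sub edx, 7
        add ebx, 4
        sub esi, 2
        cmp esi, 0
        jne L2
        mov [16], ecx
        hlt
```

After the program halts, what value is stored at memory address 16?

mov ecx, 4 → ecx=4
mov edx, 0 → edx=0
mov esi, 12 → esi=12
mov ebx, 0 → ebx=0
mov ecx, [ebx] → ecx=M[0]=16
and edx, ecx → edx=0&16=0
xor edx, ecx → edx=0^16=16
sub edx, 7 → edx=16-7=9
add ebx, 4 → ebx=0+4=4
sub esi, 2 → esi=12-2=10
cmp esi, 0  (cmp 10,0)
jne L2: taken
mov ecx, [ebx] → ecx=M[4]=-6
and edx, ecx → edx=9&(-6)=8
xor edx, ecx → edx=8^(-6)=-14
sub edx, 7 → edx=(-14)-7=-21
add ebx, 4 → ebx=4+4=8
sub esi, 2 → esi=10-2=8
cmp esi, 0  (cmp 8,0)
jne L2: taken
mov ecx, [ebx] → ecx=M[8]=-4
and edx, ecx → edx=(-21)&(-4)=-24
xor edx, ecx → edx=(-24)^(-4)=20
sub edx, 7 → edx=20-7=13
add ebx, 4 → ebx=8+4=12
sub esi, 2 → esi=8-2=6
cmp esi, 0  (cmp 6,0)
jne L2: taken
mov ecx, [ebx] → ecx=M[12]=22
and edx, ecx → edx=13&22=4
xor edx, ecx → edx=4^22=18
sub edx, 7 → edx=18-7=11
add ebx, 4 → ebx=12+4=16
sub esi, 2 → esi=6-2=4
cmp esi, 0  (cmp 4,0)
jne L2: taken
mov ecx, [ebx] → ecx=M[16]=29
and edx, ecx → edx=11&29=9
xor edx, ecx → edx=9^29=20
sub edx, 7 → edx=20-7=13
add ebx, 4 → ebx=16+4=20
sub esi, 2 → esi=4-2=2
cmp esi, 0  (cmp 2,0)
jne L2: taken
mov ecx, [ebx] → ecx=M[20]=10
and edx, ecx → edx=13&10=8
xor edx, ecx → edx=8^10=2
sub edx, 7 → edx=2-7=-5
add ebx, 4 → ebx=20+4=24
sub esi, 2 → esi=2-2=0
cmp esi, 0  (cmp 0,0)
jne L2: not taken
mov [16], ecx → M[16]=10
halt.

10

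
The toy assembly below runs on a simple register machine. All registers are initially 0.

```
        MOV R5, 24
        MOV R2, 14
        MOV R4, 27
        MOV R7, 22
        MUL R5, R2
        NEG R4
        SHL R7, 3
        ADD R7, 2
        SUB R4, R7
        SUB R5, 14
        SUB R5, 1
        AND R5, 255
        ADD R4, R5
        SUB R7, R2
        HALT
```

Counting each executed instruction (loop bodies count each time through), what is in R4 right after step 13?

-140

after MOV R5, 24: R5=24
after MOV R2, 14: R2=14
after MOV R4, 27: R4=27
after MOV R7, 22: R7=22
after MUL R5, R2: R5=24*14=336
after NEG R4: R4=-(27)=-27
after SHL R7, 3: R7=22<<3=176
after ADD R7, 2: R7=176+2=178
after SUB R4, R7: R4=(-27)-178=-205
after SUB R5, 14: R5=336-14=322
after SUB R5, 1: R5=322-1=321
after AND R5, 255: R5=321&255=65
after ADD R4, R5: R4=(-205)+65=-140
After step 13: R4 = -140.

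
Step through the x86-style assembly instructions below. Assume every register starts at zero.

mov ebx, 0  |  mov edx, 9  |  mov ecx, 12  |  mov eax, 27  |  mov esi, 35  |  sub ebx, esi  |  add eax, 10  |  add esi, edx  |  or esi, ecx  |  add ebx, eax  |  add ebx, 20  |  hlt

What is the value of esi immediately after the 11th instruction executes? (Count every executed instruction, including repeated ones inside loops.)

44

after mov ebx, 0: ebx=0
after mov edx, 9: edx=9
after mov ecx, 12: ecx=12
after mov eax, 27: eax=27
after mov esi, 35: esi=35
after sub ebx, esi: ebx=0-35=-35
after add eax, 10: eax=27+10=37
after add esi, edx: esi=35+9=44
after or esi, ecx: esi=44|12=44
after add ebx, eax: ebx=(-35)+37=2
after add ebx, 20: ebx=2+20=22
After step 11: esi = 44.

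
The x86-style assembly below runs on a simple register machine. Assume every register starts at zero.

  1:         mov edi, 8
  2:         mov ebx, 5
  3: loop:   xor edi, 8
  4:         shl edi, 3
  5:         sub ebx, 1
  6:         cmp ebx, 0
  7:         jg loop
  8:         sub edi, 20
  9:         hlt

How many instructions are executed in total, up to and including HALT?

after mov edi, 8: edi=8
after mov ebx, 5: ebx=5
after xor edi, 8: edi=8^8=0
after shl edi, 3: edi=0<<3=0
after sub ebx, 1: ebx=5-1=4
cmp ebx, 0  (cmp 4,0)
jg loop: taken
after xor edi, 8: edi=0^8=8
after shl edi, 3: edi=8<<3=64
after sub ebx, 1: ebx=4-1=3
cmp ebx, 0  (cmp 3,0)
jg loop: taken
after xor edi, 8: edi=64^8=72
after shl edi, 3: edi=72<<3=576
after sub ebx, 1: ebx=3-1=2
cmp ebx, 0  (cmp 2,0)
jg loop: taken
after xor edi, 8: edi=576^8=584
after shl edi, 3: edi=584<<3=4672
after sub ebx, 1: ebx=2-1=1
cmp ebx, 0  (cmp 1,0)
jg loop: taken
after xor edi, 8: edi=4672^8=4680
after shl edi, 3: edi=4680<<3=37440
after sub ebx, 1: ebx=1-1=0
cmp ebx, 0  (cmp 0,0)
jg loop: not taken
after sub edi, 20: edi=37440-20=37420
halt.
Total executed instructions: 29.

29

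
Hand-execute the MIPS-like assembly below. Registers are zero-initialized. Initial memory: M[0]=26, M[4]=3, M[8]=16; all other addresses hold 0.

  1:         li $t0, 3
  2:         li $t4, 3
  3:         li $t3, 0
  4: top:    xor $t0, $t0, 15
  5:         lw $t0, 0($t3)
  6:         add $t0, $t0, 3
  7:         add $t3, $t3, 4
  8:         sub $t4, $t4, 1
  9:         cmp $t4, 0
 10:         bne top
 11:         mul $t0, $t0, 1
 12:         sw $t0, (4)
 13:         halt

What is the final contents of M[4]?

19

$t0=3
$t4=3
$t3=0
$t0=3^15=12
$t0=M[0]=26
$t0=26+3=29
$t3=0+4=4
$t4=3-1=2
cmp $t4, 0  (cmp 2,0)
bne top: taken
$t0=29^15=18
$t0=M[4]=3
$t0=3+3=6
$t3=4+4=8
$t4=2-1=1
cmp $t4, 0  (cmp 1,0)
bne top: taken
$t0=6^15=9
$t0=M[8]=16
$t0=16+3=19
$t3=8+4=12
$t4=1-1=0
cmp $t4, 0  (cmp 0,0)
bne top: not taken
$t0=19*1=19
sw $t0, (4) → M[4]=19
halt.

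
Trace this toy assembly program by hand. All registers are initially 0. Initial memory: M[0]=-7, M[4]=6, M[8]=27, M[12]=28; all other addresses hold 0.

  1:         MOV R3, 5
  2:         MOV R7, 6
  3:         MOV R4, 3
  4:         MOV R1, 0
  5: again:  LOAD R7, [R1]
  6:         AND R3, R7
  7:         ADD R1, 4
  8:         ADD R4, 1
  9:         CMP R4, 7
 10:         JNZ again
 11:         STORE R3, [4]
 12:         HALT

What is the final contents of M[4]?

0

after MOV R3, 5: R3=5
after MOV R7, 6: R7=6
after MOV R4, 3: R4=3
after MOV R1, 0: R1=0
after LOAD R7, [R1]: R7=M[0]=-7
after AND R3, R7: R3=5&(-7)=1
after ADD R1, 4: R1=0+4=4
after ADD R4, 1: R4=3+1=4
CMP R4, 7  (cmp 4,7)
JNZ again: taken
after LOAD R7, [R1]: R7=M[4]=6
after AND R3, R7: R3=1&6=0
after ADD R1, 4: R1=4+4=8
after ADD R4, 1: R4=4+1=5
CMP R4, 7  (cmp 5,7)
JNZ again: taken
after LOAD R7, [R1]: R7=M[8]=27
after AND R3, R7: R3=0&27=0
after ADD R1, 4: R1=8+4=12
after ADD R4, 1: R4=5+1=6
CMP R4, 7  (cmp 6,7)
JNZ again: taken
after LOAD R7, [R1]: R7=M[12]=28
after AND R3, R7: R3=0&28=0
after ADD R1, 4: R1=12+4=16
after ADD R4, 1: R4=6+1=7
CMP R4, 7  (cmp 7,7)
JNZ again: not taken
STORE R3, [4] → M[4]=0
halt.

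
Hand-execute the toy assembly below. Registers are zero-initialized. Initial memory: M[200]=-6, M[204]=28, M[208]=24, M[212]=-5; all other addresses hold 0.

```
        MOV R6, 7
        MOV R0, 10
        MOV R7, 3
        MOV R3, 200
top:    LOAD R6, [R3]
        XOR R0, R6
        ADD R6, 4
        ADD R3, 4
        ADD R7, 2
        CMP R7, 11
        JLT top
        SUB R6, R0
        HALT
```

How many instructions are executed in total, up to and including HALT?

34

after MOV R6, 7: R6=7
after MOV R0, 10: R0=10
after MOV R7, 3: R7=3
after MOV R3, 200: R3=200
after LOAD R6, [R3]: R6=M[200]=-6
after XOR R0, R6: R0=10^(-6)=-16
after ADD R6, 4: R6=(-6)+4=-2
after ADD R3, 4: R3=200+4=204
after ADD R7, 2: R7=3+2=5
CMP R7, 11  (cmp 5,11)
JLT top: taken
after LOAD R6, [R3]: R6=M[204]=28
after XOR R0, R6: R0=(-16)^28=-20
after ADD R6, 4: R6=28+4=32
after ADD R3, 4: R3=204+4=208
after ADD R7, 2: R7=5+2=7
CMP R7, 11  (cmp 7,11)
JLT top: taken
after LOAD R6, [R3]: R6=M[208]=24
after XOR R0, R6: R0=(-20)^24=-12
after ADD R6, 4: R6=24+4=28
after ADD R3, 4: R3=208+4=212
after ADD R7, 2: R7=7+2=9
CMP R7, 11  (cmp 9,11)
JLT top: taken
after LOAD R6, [R3]: R6=M[212]=-5
after XOR R0, R6: R0=(-12)^(-5)=15
after ADD R6, 4: R6=(-5)+4=-1
after ADD R3, 4: R3=212+4=216
after ADD R7, 2: R7=9+2=11
CMP R7, 11  (cmp 11,11)
JLT top: not taken
after SUB R6, R0: R6=(-1)-15=-16
halt.
Total executed instructions: 34.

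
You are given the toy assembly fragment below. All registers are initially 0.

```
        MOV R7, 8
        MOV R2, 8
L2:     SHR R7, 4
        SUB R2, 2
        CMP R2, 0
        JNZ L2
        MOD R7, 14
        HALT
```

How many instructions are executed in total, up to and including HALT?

after MOV R7, 8: R7=8
after MOV R2, 8: R2=8
after SHR R7, 4: R7=8>>4=0
after SUB R2, 2: R2=8-2=6
CMP R2, 0  (cmp 6,0)
JNZ L2: taken
after SHR R7, 4: R7=0>>4=0
after SUB R2, 2: R2=6-2=4
CMP R2, 0  (cmp 4,0)
JNZ L2: taken
after SHR R7, 4: R7=0>>4=0
after SUB R2, 2: R2=4-2=2
CMP R2, 0  (cmp 2,0)
JNZ L2: taken
after SHR R7, 4: R7=0>>4=0
after SUB R2, 2: R2=2-2=0
CMP R2, 0  (cmp 0,0)
JNZ L2: not taken
after MOD R7, 14: R7=0%14=0
halt.
Total executed instructions: 20.

20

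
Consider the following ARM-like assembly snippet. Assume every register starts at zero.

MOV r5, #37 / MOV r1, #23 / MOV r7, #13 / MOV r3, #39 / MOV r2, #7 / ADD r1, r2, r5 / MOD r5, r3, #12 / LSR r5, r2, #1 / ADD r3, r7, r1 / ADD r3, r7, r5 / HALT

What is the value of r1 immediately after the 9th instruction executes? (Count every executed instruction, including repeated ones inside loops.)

MOV r5, #37 → r5=37
MOV r1, #23 → r1=23
MOV r7, #13 → r7=13
MOV r3, #39 → r3=39
MOV r2, #7 → r2=7
ADD r1, r2, r5 → r1=7+37=44
MOD r5, r3, #12 → r5=39%12=3
LSR r5, r2, #1 → r5=7>>1=3
ADD r3, r7, r1 → r3=13+44=57
After step 9: r1 = 44.

44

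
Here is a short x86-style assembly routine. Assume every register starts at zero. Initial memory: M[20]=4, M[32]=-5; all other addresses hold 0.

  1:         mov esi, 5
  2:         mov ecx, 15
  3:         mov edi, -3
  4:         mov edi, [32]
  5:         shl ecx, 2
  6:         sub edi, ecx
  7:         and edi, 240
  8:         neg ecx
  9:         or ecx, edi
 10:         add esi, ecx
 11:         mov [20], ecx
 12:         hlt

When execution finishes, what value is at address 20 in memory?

-12

esi=5
ecx=15
edi=-3
edi=M[32]=-5
ecx=15<<2=60
edi=(-5)-60=-65
edi=(-65)&240=176
ecx=-(60)=-60
ecx=(-60)|176=-12
esi=5+(-12)=-7
mov [20], ecx → M[20]=-12
halt.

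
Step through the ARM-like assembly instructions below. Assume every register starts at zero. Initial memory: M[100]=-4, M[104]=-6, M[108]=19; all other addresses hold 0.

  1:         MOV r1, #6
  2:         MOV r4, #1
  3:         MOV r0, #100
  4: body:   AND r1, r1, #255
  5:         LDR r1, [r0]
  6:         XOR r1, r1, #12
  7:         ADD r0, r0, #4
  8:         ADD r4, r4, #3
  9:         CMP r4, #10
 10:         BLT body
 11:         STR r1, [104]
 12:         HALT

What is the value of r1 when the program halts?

31

r1=6
r4=1
r0=100
r1=6&255=6
r1=M[100]=-4
r1=(-4)^12=-16
r0=100+4=104
r4=1+3=4
CMP r4, #10  (cmp 4,10)
BLT body: taken
r1=(-16)&255=240
r1=M[104]=-6
r1=(-6)^12=-10
r0=104+4=108
r4=4+3=7
CMP r4, #10  (cmp 7,10)
BLT body: taken
r1=(-10)&255=246
r1=M[108]=19
r1=19^12=31
r0=108+4=112
r4=7+3=10
CMP r4, #10  (cmp 10,10)
BLT body: not taken
STR r1, [104] → M[104]=31
halt.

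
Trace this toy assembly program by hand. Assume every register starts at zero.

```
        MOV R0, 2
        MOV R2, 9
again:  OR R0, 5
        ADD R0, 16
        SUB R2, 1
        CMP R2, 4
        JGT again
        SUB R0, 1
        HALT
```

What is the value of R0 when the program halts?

MOV R0, 2 → R0=2
MOV R2, 9 → R2=9
OR R0, 5 → R0=2|5=7
ADD R0, 16 → R0=7+16=23
SUB R2, 1 → R2=9-1=8
CMP R2, 4  (cmp 8,4)
JGT again: taken
OR R0, 5 → R0=23|5=23
ADD R0, 16 → R0=23+16=39
SUB R2, 1 → R2=8-1=7
CMP R2, 4  (cmp 7,4)
JGT again: taken
OR R0, 5 → R0=39|5=39
ADD R0, 16 → R0=39+16=55
SUB R2, 1 → R2=7-1=6
CMP R2, 4  (cmp 6,4)
JGT again: taken
OR R0, 5 → R0=55|5=55
ADD R0, 16 → R0=55+16=71
SUB R2, 1 → R2=6-1=5
CMP R2, 4  (cmp 5,4)
JGT again: taken
OR R0, 5 → R0=71|5=71
ADD R0, 16 → R0=71+16=87
SUB R2, 1 → R2=5-1=4
CMP R2, 4  (cmp 4,4)
JGT again: not taken
SUB R0, 1 → R0=87-1=86
halt.

86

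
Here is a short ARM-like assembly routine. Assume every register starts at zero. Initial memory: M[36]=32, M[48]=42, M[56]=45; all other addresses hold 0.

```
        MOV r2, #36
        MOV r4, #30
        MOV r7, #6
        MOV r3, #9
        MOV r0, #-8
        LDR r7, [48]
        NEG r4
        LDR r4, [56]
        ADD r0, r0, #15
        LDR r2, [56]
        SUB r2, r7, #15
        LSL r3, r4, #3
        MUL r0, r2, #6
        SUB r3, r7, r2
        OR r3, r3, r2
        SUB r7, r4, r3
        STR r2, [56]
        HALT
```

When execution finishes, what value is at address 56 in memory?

27

r2=36
r4=30
r7=6
r3=9
r0=-8
r7=M[48]=42
r4=-(30)=-30
r4=M[56]=45
r0=(-8)+15=7
r2=M[56]=45
r2=42-15=27
r3=45<<3=360
r0=27*6=162
r3=42-27=15
r3=15|27=31
r7=45-31=14
STR r2, [56] → M[56]=27
halt.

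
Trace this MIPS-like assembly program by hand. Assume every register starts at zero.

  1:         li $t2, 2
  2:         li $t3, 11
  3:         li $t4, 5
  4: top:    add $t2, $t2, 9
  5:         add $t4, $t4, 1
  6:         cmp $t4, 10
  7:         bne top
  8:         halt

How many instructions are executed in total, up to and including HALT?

24

$t2=2
$t3=11
$t4=5
$t2=2+9=11
$t4=5+1=6
cmp $t4, 10  (cmp 6,10)
bne top: taken
$t2=11+9=20
$t4=6+1=7
cmp $t4, 10  (cmp 7,10)
bne top: taken
$t2=20+9=29
$t4=7+1=8
cmp $t4, 10  (cmp 8,10)
bne top: taken
$t2=29+9=38
$t4=8+1=9
cmp $t4, 10  (cmp 9,10)
bne top: taken
$t2=38+9=47
$t4=9+1=10
cmp $t4, 10  (cmp 10,10)
bne top: not taken
halt.
Total executed instructions: 24.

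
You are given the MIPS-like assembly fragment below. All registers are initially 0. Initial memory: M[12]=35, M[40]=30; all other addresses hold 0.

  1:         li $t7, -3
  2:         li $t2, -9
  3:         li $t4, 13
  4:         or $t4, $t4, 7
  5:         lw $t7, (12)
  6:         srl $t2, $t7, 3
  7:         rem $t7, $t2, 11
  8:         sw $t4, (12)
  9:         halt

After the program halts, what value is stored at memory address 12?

$t7=-3
$t2=-9
$t4=13
$t4=13|7=15
$t7=M[12]=35
$t2=35>>3=4
$t7=4%11=4
sw $t4, (12) → M[12]=15
halt.

15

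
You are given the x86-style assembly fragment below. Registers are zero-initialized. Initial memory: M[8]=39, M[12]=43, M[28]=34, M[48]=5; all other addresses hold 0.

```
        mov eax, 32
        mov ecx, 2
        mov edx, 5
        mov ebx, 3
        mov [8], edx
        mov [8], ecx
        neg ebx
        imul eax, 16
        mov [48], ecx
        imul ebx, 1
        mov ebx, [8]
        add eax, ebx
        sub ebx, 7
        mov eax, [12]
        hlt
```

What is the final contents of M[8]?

mov eax, 32 → eax=32
mov ecx, 2 → ecx=2
mov edx, 5 → edx=5
mov ebx, 3 → ebx=3
mov [8], edx → M[8]=5
mov [8], ecx → M[8]=2
neg ebx → ebx=-(3)=-3
imul eax, 16 → eax=32*16=512
mov [48], ecx → M[48]=2
imul ebx, 1 → ebx=(-3)*1=-3
mov ebx, [8] → ebx=M[8]=2
add eax, ebx → eax=512+2=514
sub ebx, 7 → ebx=2-7=-5
mov eax, [12] → eax=M[12]=43
halt.

2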